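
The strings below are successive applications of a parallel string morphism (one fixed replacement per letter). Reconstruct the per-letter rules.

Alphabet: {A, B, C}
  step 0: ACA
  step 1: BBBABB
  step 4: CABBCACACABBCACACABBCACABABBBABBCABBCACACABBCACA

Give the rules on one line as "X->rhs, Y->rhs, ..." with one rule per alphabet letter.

  step 0 ⇒ step 1: ACA ⇒ BB·BA·BB
    A ↦ BB
    C ↦ BA
    B ↦ CA  (constrained at step 1)

A->BB, B->CA, C->BA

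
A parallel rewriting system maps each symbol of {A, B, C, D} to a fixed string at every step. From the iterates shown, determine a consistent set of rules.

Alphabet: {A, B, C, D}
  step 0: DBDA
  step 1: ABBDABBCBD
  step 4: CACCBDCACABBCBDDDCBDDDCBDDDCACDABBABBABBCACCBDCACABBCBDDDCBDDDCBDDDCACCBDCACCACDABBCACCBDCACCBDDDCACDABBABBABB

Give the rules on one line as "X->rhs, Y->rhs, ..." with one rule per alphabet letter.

  step 0 ⇒ step 1: DBDA ⇒ ABB·D·ABB·CBD
    A ↦ CBD
    B ↦ D
    D ↦ ABB
    C ↦ CAC  (constrained at step 1)

A->CBD, B->D, C->CAC, D->ABB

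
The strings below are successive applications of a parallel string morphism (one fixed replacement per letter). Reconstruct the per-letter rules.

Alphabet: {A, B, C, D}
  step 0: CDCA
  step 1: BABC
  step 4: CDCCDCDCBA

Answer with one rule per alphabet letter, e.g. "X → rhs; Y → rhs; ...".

A->C, B->CD, C->B, D->A

  step 0 ⇒ step 1: CDCA ⇒ B·A·B·C
    A ↦ C
    C ↦ B
    D ↦ A
    B ↦ CD  (constrained at step 1)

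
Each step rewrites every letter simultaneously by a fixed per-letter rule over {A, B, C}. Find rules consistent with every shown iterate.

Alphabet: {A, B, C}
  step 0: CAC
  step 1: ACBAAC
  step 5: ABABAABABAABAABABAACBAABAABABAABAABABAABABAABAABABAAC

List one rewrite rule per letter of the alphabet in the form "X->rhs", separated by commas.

  step 0 ⇒ step 1: CAC ⇒ AC·BA·AC
    A ↦ BA
    C ↦ AC
    B ↦ A  (constrained at step 1)

A->BA, B->A, C->AC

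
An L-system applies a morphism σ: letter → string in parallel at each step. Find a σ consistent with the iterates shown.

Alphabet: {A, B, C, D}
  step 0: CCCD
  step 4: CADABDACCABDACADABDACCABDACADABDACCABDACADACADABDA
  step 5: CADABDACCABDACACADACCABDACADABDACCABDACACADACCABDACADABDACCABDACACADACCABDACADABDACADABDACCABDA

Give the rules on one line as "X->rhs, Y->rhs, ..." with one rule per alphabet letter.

A->DA, B->CCA, C->CA, D->B

  step 4 ⇒ step 5: CADABDACCABDACADABDACCABDACADABDACCABDACADACADABDA ⇒ CA·DA·B·DA·CCA·B·DA·CA·CA·DA·CCA·B·DA·CA·DA·B·DA·CCA·B·DA·CA·CA·DA·CCA·B·DA·CA·DA·B·DA·CCA·B·DA·CA·CA·DA·CCA·B·DA·CA·DA·B·DA·CA·DA·B·DA·CCA·B·DA
    A ↦ DA
    B ↦ CCA
    C ↦ CA
    D ↦ B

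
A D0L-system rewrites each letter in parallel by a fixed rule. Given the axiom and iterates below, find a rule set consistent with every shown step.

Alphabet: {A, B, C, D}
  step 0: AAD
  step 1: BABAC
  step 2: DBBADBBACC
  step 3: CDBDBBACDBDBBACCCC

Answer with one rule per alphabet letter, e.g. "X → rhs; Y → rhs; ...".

A->BA, B->DB, C->CC, D->C

  step 2 ⇒ step 3: DBBADBBACC ⇒ C·DB·DB·BA·C·DB·DB·BA·CC·CC
    A ↦ BA
    B ↦ DB
    C ↦ CC
    D ↦ C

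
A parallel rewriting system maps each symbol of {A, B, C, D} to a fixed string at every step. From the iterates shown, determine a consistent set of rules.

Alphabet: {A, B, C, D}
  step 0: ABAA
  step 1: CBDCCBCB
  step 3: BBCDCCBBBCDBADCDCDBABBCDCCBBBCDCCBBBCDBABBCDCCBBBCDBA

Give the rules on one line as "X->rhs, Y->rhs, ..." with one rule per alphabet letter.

  step 0 ⇒ step 1: ABAA ⇒ CB·DC·CB·CB
    A ↦ CB
    B ↦ DC
    C ↦ DBA  (constrained at step 1)
    D ↦ BBC  (constrained at step 1)

A->CB, B->DC, C->DBA, D->BBC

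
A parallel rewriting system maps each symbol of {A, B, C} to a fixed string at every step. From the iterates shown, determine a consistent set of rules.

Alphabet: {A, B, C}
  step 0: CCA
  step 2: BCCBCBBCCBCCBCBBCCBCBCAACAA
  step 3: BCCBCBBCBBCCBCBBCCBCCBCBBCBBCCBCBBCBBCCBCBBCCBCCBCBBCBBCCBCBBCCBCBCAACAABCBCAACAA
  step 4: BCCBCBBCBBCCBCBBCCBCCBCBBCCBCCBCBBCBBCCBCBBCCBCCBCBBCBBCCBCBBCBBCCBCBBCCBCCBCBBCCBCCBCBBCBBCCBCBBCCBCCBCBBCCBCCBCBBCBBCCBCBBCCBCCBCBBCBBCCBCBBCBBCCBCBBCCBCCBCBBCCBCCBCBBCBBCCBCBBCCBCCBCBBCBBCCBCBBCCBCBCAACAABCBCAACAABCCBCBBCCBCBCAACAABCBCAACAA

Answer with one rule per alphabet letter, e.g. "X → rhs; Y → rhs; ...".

A->CAA, B->BCC, C->BCB

  step 3 ⇒ step 4: BCCBCBBCBBCCBCBBCCBCCBCBBCBBCCBCBBCBBCCBCBBCCBCCBCBBCBBCCBCBBCCBCBCAACAABCBCAACAA ⇒ BCC·BCB·BCB·BCC·BCB·BCC·BCC·BCB·BCC·BCC·BCB·BCB·BCC·BCB·BCC·BCC·BCB·BCB·BCC·BCB·BCB·BCC·BCB·BCC·BCC·BCB·BCC·BCC·BCB·BCB·BCC·BCB·BCC·BCC·BCB·BCC·BCC·BCB·BCB·BCC·BCB·BCC·BCC·BCB·BCB·BCC·BCB·BCB·BCC·BCB·BCC·BCC·BCB·BCC·BCC·BCB·BCB·BCC·BCB·BCC·BCC·BCB·BCB·BCC·BCB·BCC·BCB·CAA·CAA·BCB·CAA·CAA·BCC·BCB·BCC·BCB·CAA·CAA·BCB·CAA·CAA
    A ↦ CAA
    B ↦ BCC
    C ↦ BCB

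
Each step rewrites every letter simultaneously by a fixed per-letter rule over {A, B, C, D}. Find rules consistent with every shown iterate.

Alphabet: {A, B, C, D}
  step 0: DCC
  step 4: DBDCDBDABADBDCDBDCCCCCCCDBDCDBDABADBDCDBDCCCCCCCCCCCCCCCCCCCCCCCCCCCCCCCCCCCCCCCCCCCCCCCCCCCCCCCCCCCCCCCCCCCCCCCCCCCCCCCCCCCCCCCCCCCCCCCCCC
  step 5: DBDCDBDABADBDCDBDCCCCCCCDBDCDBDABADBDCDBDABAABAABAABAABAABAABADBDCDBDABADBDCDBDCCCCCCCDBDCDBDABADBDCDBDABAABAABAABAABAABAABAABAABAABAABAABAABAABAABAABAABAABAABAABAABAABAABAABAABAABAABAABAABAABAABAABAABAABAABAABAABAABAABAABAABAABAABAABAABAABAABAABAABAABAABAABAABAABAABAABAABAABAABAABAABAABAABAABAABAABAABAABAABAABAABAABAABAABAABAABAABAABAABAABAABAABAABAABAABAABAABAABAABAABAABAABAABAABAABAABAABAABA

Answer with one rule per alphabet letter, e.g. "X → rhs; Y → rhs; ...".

  step 4 ⇒ step 5: DBDCDBDABADBDCDBDCCCCCCCDBDCDBDABADBDCDBDCCCCCCCCCCCCCCCCCCCCCCCCCCCCCCCCCCCCCCCCCCCCCCCCCCCCCCCCCCCCCCCCCCCCCCCCCCCCCCCCCCCCCCCCCCCCCCCCCC ⇒ DBD·C·DBD·ABA·DBD·C·DBD·CCC·C·CCC·DBD·C·DBD·ABA·DBD·C·DBD·ABA·ABA·ABA·ABA·ABA·ABA·ABA·DBD·C·DBD·ABA·DBD·C·DBD·CCC·C·CCC·DBD·C·DBD·ABA·DBD·C·DBD·ABA·ABA·ABA·ABA·ABA·ABA·ABA·ABA·ABA·ABA·ABA·ABA·ABA·ABA·ABA·ABA·ABA·ABA·ABA·ABA·ABA·ABA·ABA·ABA·ABA·ABA·ABA·ABA·ABA·ABA·ABA·ABA·ABA·ABA·ABA·ABA·ABA·ABA·ABA·ABA·ABA·ABA·ABA·ABA·ABA·ABA·ABA·ABA·ABA·ABA·ABA·ABA·ABA·ABA·ABA·ABA·ABA·ABA·ABA·ABA·ABA·ABA·ABA·ABA·ABA·ABA·ABA·ABA·ABA·ABA·ABA·ABA·ABA·ABA·ABA·ABA·ABA·ABA·ABA·ABA·ABA·ABA·ABA·ABA·ABA·ABA·ABA·ABA·ABA·ABA·ABA·ABA·ABA·ABA·ABA·ABA·ABA·ABA
    A ↦ CCC
    B ↦ C
    C ↦ ABA
    D ↦ DBD

A->CCC, B->C, C->ABA, D->DBD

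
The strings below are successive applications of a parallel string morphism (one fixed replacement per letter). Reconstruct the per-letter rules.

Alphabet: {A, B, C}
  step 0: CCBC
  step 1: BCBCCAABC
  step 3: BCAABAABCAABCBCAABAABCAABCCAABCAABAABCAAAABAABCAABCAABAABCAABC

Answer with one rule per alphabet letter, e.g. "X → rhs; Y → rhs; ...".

A->AAB, B->CAA, C->BC

  step 0 ⇒ step 1: CCBC ⇒ BC·BC·CAA·BC
    B ↦ CAA
    C ↦ BC
    A ↦ AAB  (constrained at step 1)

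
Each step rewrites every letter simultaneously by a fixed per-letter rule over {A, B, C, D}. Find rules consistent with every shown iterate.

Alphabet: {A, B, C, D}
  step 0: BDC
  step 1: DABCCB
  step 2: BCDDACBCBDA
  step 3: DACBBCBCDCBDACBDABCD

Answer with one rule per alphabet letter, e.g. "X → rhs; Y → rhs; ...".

  step 2 ⇒ step 3: BCDDACBCBDA ⇒ DA·CB·BC·BC·D·CB·DA·CB·DA·BC·D
    A ↦ D
    B ↦ DA
    C ↦ CB
    D ↦ BC

A->D, B->DA, C->CB, D->BC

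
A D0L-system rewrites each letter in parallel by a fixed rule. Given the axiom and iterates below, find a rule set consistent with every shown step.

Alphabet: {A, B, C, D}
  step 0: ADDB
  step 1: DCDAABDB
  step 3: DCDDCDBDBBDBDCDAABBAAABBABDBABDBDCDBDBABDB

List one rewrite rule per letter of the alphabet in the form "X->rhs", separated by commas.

A->DCD, B->BDB, C->ABB, D->A

  step 0 ⇒ step 1: ADDB ⇒ DCD·A·A·BDB
    A ↦ DCD
    B ↦ BDB
    D ↦ A
    C ↦ ABB  (constrained at step 1)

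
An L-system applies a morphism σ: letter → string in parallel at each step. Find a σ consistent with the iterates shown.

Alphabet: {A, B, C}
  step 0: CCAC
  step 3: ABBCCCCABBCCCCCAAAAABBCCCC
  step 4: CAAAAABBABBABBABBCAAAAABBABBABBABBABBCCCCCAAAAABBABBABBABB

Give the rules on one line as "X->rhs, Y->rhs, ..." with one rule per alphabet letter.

  step 3 ⇒ step 4: ABBCCCCABBCCCCCAAAAABBCCCC ⇒ C·AA·AA·ABB·ABB·ABB·ABB·C·AA·AA·ABB·ABB·ABB·ABB·ABB·C·C·C·C·C·AA·AA·ABB·ABB·ABB·ABB
    A ↦ C
    B ↦ AA
    C ↦ ABB

A->C, B->AA, C->ABB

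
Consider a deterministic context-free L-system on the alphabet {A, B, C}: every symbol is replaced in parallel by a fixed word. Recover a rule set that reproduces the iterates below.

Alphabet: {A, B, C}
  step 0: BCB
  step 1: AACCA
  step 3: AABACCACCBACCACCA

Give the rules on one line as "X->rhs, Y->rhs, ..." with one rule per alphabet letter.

A->B, B->A, C->ACC

  step 0 ⇒ step 1: BCB ⇒ A·ACC·A
    B ↦ A
    C ↦ ACC
    A ↦ B  (constrained at step 1)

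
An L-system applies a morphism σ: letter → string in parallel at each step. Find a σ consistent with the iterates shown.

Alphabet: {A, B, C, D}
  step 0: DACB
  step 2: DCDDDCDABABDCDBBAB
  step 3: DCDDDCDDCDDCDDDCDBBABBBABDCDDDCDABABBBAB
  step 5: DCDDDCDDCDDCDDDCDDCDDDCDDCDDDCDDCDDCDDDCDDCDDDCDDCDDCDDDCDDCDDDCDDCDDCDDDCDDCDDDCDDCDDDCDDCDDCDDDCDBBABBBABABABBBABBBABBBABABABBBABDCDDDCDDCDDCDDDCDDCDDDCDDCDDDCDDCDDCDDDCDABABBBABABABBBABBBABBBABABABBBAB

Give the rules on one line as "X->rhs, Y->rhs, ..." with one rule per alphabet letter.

  step 2 ⇒ step 3: DCDDDCDABABDCDBBAB ⇒ DCD·D·DCD·DCD·DCD·D·DCD·BB·AB·BB·AB·DCD·D·DCD·AB·AB·BB·AB
    A ↦ BB
    B ↦ AB
    C ↦ D
    D ↦ DCD

A->BB, B->AB, C->D, D->DCD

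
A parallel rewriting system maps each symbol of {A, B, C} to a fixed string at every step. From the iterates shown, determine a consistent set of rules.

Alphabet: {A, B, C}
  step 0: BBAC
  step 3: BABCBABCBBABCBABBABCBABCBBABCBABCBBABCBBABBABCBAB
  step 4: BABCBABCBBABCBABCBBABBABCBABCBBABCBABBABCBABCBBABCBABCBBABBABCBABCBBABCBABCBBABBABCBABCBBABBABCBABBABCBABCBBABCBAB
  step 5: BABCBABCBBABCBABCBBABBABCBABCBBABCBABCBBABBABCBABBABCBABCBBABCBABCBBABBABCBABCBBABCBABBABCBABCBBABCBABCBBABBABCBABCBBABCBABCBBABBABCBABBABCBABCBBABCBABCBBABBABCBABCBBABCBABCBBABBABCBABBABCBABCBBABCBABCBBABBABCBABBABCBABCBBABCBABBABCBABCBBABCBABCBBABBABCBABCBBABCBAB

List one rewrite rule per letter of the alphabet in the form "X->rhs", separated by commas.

A->C, B->BAB, C->CB

  step 4 ⇒ step 5: BABCBABCBBABCBABCBBABBABCBABCBBABCBABBABCBABCBBABCBABCBBABBABCBABCBBABCBABCBBABBABCBABCBBABBABCBABBABCBABCBBABCBAB ⇒ BAB·C·BAB·CB·BAB·C·BAB·CB·BAB·BAB·C·BAB·CB·BAB·C·BAB·CB·BAB·BAB·C·BAB·BAB·C·BAB·CB·BAB·C·BAB·CB·BAB·BAB·C·BAB·CB·BAB·C·BAB·BAB·C·BAB·CB·BAB·C·BAB·CB·BAB·BAB·C·BAB·CB·BAB·C·BAB·CB·BAB·BAB·C·BAB·BAB·C·BAB·CB·BAB·C·BAB·CB·BAB·BAB·C·BAB·CB·BAB·C·BAB·CB·BAB·BAB·C·BAB·BAB·C·BAB·CB·BAB·C·BAB·CB·BAB·BAB·C·BAB·BAB·C·BAB·CB·BAB·C·BAB·BAB·C·BAB·CB·BAB·C·BAB·CB·BAB·BAB·C·BAB·CB·BAB·C·BAB
    A ↦ C
    B ↦ BAB
    C ↦ CB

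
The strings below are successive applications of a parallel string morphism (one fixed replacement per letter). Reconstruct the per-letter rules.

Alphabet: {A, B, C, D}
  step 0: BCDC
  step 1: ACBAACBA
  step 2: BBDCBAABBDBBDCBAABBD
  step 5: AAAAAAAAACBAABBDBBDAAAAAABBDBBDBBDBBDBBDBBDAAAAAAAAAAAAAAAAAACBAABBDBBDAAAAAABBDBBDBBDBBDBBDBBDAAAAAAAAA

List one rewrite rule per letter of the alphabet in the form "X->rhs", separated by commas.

  step 1 ⇒ step 2: ACBAACBA ⇒ BBD·CBA·A·BBD·BBD·CBA·A·BBD
    A ↦ BBD
    B ↦ A
    C ↦ CBA
  step 0 ⇒ step 1: BCDC ⇒ A·CBA·A·CBA
    D ↦ A

A->BBD, B->A, C->CBA, D->A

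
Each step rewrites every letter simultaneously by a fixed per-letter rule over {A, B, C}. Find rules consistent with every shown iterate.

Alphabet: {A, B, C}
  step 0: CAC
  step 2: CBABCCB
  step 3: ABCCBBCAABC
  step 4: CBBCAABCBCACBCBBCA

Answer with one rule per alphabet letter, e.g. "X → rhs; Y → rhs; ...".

A->CB, B->BC, C->A

  step 3 ⇒ step 4: ABCCBBCAABC ⇒ CB·BC·A·A·BC·BC·A·CB·CB·BC·A
    A ↦ CB
    B ↦ BC
    C ↦ A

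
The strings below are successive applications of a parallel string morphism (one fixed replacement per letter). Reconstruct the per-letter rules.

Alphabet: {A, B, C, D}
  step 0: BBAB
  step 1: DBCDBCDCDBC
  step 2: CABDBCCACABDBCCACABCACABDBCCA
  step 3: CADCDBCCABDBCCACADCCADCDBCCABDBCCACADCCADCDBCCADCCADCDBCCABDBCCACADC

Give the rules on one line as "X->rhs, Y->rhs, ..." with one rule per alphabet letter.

A->DC, B->DBC, C->CA, D->CAB

  step 2 ⇒ step 3: CABDBCCACABDBCCACABCACABDBCCA ⇒ CA·DC·DBC·CAB·DBC·CA·CA·DC·CA·DC·DBC·CAB·DBC·CA·CA·DC·CA·DC·DBC·CA·DC·CA·DC·DBC·CAB·DBC·CA·CA·DC
    A ↦ DC
    B ↦ DBC
    C ↦ CA
    D ↦ CAB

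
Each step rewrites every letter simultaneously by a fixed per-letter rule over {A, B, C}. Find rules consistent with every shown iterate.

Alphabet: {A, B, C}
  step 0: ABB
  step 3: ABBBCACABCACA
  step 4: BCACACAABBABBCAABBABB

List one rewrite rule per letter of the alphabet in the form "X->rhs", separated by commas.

  step 3 ⇒ step 4: ABBBCACABCACA ⇒ B·CA·CA·CA·AB·B·AB·B·CA·AB·B·AB·B
    A ↦ B
    B ↦ CA
    C ↦ AB

A->B, B->CA, C->AB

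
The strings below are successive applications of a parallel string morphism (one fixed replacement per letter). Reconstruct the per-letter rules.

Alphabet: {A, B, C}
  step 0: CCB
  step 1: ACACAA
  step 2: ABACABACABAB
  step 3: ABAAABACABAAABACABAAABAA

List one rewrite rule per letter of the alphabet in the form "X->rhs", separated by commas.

A->AB, B->AA, C->AC

  step 2 ⇒ step 3: ABACABACABAB ⇒ AB·AA·AB·AC·AB·AA·AB·AC·AB·AA·AB·AA
    A ↦ AB
    B ↦ AA
    C ↦ AC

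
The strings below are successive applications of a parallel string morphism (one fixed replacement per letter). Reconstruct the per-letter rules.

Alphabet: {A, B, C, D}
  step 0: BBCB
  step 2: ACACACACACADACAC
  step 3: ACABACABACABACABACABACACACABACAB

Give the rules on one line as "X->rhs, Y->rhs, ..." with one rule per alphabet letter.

  step 2 ⇒ step 3: ACACACACACADACAC ⇒ AC·AB·AC·AB·AC·AB·AC·AB·AC·AB·AC·AC·AC·AB·AC·AB
    A ↦ AC
    C ↦ AB
    D ↦ AC
    B ↦ AD  (constrained at step 0)

A->AC, B->AD, C->AB, D->AC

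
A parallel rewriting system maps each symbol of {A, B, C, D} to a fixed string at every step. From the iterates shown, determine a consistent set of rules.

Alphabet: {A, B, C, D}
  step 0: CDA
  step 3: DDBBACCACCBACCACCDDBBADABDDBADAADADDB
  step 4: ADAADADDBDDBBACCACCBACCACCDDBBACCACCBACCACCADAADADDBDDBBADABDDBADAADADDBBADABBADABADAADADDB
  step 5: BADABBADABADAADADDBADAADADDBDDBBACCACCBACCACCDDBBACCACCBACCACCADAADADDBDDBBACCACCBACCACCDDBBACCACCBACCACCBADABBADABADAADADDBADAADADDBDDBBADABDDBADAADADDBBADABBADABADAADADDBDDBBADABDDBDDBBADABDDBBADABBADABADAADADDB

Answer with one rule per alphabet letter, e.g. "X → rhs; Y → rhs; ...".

  step 4 ⇒ step 5: ADAADADDBDDBBACCACCBACCACCDDBBACCACCBACCACCADAADADDBDDBBADABDDBADAADADDBBADABBADABADAADADDB ⇒ B·ADA·B·B·ADA·B·ADA·ADA·DDB·ADA·ADA·DDB·DDB·B·ACC·ACC·B·ACC·ACC·DDB·B·ACC·ACC·B·ACC·ACC·ADA·ADA·DDB·DDB·B·ACC·ACC·B·ACC·ACC·DDB·B·ACC·ACC·B·ACC·ACC·B·ADA·B·B·ADA·B·ADA·ADA·DDB·ADA·ADA·DDB·DDB·B·ADA·B·DDB·ADA·ADA·DDB·B·ADA·B·B·ADA·B·ADA·ADA·DDB·DDB·B·ADA·B·DDB·DDB·B·ADA·B·DDB·B·ADA·B·B·ADA·B·ADA·ADA·DDB
    A ↦ B
    B ↦ DDB
    C ↦ ACC
    D ↦ ADA

A->B, B->DDB, C->ACC, D->ADA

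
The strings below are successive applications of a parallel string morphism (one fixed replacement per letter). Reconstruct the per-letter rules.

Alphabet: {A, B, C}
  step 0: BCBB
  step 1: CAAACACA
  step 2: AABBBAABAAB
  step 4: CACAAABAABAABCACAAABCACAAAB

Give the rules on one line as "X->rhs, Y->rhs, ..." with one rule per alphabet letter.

  step 1 ⇒ step 2: CAAACACA ⇒ AA·B·B·B·AA·B·AA·B
    A ↦ B
    C ↦ AA
  step 0 ⇒ step 1: BCBB ⇒ CA·AA·CA·CA
    B ↦ CA

A->B, B->CA, C->AA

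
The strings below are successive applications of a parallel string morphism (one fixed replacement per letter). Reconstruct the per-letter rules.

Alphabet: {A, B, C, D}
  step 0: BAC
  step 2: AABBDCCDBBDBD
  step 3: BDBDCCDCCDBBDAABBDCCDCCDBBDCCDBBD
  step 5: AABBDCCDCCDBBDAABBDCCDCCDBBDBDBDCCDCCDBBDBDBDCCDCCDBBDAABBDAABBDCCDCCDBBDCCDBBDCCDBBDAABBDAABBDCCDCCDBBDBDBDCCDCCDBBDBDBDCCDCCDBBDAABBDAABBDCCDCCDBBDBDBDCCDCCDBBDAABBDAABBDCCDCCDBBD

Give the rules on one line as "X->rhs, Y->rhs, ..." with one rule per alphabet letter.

  step 2 ⇒ step 3: AABBDCCDBBDBD ⇒ BD·BD·CCD·CCD·BBD·A·A·BBD·CCD·CCD·BBD·CCD·BBD
    A ↦ BD
    B ↦ CCD
    C ↦ A
    D ↦ BBD

A->BD, B->CCD, C->A, D->BBD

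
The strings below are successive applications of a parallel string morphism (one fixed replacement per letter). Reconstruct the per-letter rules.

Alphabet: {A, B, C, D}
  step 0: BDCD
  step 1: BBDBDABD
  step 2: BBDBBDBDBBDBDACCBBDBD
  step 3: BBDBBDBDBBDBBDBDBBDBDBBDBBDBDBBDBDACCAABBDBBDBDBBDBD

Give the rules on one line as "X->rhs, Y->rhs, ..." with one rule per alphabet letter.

A->ACC, B->BBD, C->A, D->BD

  step 2 ⇒ step 3: BBDBBDBDBBDBDACCBBDBD ⇒ BBD·BBD·BD·BBD·BBD·BD·BBD·BD·BBD·BBD·BD·BBD·BD·ACC·A·A·BBD·BBD·BD·BBD·BD
    A ↦ ACC
    B ↦ BBD
    C ↦ A
    D ↦ BD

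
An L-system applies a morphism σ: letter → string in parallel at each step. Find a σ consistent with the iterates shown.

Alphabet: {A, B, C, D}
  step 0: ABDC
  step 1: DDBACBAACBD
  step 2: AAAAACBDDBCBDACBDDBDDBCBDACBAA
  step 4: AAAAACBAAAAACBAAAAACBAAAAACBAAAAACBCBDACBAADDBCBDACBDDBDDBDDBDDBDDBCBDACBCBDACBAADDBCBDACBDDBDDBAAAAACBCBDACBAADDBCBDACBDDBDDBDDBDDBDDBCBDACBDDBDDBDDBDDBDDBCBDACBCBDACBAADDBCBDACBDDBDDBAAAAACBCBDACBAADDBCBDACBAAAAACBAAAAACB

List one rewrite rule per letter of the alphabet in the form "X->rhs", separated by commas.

  step 1 ⇒ step 2: DDBACBAACBD ⇒ AA·AA·ACB·DDB·CBD·ACB·DDB·DDB·CBD·ACB·AA
    A ↦ DDB
    B ↦ ACB
    C ↦ CBD
    D ↦ AA

A->DDB, B->ACB, C->CBD, D->AA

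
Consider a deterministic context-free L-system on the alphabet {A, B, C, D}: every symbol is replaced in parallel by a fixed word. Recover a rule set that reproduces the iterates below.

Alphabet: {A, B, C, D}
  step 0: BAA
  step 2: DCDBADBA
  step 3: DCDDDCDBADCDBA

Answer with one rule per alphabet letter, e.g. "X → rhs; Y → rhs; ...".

  step 2 ⇒ step 3: DCDBADBA ⇒ DC·DD·DC·D·BA·DC·D·BA
    A ↦ BA
    B ↦ D
    C ↦ DD
    D ↦ DC

A->BA, B->D, C->DD, D->DC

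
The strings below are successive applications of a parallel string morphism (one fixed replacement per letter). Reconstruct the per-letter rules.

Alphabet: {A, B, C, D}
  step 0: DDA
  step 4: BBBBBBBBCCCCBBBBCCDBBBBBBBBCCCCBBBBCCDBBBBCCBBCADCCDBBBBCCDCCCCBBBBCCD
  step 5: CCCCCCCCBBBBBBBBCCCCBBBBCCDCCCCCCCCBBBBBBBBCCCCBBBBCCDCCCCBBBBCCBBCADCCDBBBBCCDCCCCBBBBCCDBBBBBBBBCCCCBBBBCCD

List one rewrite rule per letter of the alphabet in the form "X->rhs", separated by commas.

A->CAD, B->C, C->BB, D->CCD

  step 4 ⇒ step 5: BBBBBBBBCCCCBBBBCCDBBBBBBBBCCCCBBBBCCDBBBBCCBBCADCCDBBBBCCDCCCCBBBBCCD ⇒ C·C·C·C·C·C·C·C·BB·BB·BB·BB·C·C·C·C·BB·BB·CCD·C·C·C·C·C·C·C·C·BB·BB·BB·BB·C·C·C·C·BB·BB·CCD·C·C·C·C·BB·BB·C·C·BB·CAD·CCD·BB·BB·CCD·C·C·C·C·BB·BB·CCD·BB·BB·BB·BB·C·C·C·C·BB·BB·CCD
    A ↦ CAD
    B ↦ C
    C ↦ BB
    D ↦ CCD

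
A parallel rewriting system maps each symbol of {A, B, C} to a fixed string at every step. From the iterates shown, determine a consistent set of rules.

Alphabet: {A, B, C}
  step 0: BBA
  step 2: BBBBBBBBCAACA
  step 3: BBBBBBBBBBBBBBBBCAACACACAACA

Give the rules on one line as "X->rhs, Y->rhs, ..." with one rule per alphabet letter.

  step 2 ⇒ step 3: BBBBBBBBCAACA ⇒ BB·BB·BB·BB·BB·BB·BB·BB·CAA·CA·CA·CAA·CA
    A ↦ CA
    B ↦ BB
    C ↦ CAA

A->CA, B->BB, C->CAA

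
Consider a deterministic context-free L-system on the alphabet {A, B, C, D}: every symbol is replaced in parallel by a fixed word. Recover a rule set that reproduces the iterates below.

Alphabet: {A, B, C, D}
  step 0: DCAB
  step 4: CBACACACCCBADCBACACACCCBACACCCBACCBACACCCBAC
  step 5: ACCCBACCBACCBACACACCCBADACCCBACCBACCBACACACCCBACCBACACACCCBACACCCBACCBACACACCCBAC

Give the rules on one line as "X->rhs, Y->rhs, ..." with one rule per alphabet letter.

  step 4 ⇒ step 5: CBACACACCCBADCBACACACCCBACACCCBACCBACACCCBAC ⇒ AC·C·CB·AC·CB·AC·CB·AC·AC·AC·C·CB·AD·AC·C·CB·AC·CB·AC·CB·AC·AC·AC·C·CB·AC·CB·AC·AC·AC·C·CB·AC·AC·C·CB·AC·CB·AC·AC·AC·C·CB·AC
    A ↦ CB
    B ↦ C
    C ↦ AC
    D ↦ AD

A->CB, B->C, C->AC, D->AD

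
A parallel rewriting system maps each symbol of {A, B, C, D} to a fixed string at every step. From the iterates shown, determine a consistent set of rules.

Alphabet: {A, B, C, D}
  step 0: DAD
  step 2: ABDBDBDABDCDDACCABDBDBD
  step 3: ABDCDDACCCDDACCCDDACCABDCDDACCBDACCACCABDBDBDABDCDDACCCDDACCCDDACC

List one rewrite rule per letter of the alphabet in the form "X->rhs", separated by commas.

  step 2 ⇒ step 3: ABDBDBDABDCDDACCABDBDBD ⇒ ABD·CDD·ACC·CDD·ACC·CDD·ACC·ABD·CDD·ACC·BD·ACC·ACC·ABD·BD·BD·ABD·CDD·ACC·CDD·ACC·CDD·ACC
    A ↦ ABD
    B ↦ CDD
    C ↦ BD
    D ↦ ACC

A->ABD, B->CDD, C->BD, D->ACC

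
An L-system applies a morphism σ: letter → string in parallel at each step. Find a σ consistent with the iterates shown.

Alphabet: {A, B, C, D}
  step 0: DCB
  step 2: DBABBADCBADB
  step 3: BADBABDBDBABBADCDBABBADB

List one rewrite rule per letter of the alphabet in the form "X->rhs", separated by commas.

A->AB, B->DB, C->DC, D->BA

  step 2 ⇒ step 3: DBABBADCBADB ⇒ BA·DB·AB·DB·DB·AB·BA·DC·DB·AB·BA·DB
    A ↦ AB
    B ↦ DB
    C ↦ DC
    D ↦ BA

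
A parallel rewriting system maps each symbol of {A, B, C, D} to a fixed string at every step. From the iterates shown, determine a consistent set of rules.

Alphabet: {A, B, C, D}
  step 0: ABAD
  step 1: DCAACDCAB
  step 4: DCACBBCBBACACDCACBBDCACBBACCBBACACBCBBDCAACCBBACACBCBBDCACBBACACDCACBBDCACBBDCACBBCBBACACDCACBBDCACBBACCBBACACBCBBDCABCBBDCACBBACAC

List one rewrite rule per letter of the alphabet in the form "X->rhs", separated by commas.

A->DCA, B->AC, C->CBB, D->B

  step 0 ⇒ step 1: ABAD ⇒ DCA·AC·DCA·B
    A ↦ DCA
    B ↦ AC
    D ↦ B
    C ↦ CBB  (constrained at step 1)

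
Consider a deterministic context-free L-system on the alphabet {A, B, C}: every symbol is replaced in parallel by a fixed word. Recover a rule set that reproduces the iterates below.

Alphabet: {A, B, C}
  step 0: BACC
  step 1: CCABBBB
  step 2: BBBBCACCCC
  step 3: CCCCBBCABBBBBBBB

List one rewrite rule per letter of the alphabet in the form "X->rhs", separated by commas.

  step 2 ⇒ step 3: BBBBCACCCC ⇒ C·C·C·C·BB·CA·BB·BB·BB·BB
    A ↦ CA
    B ↦ C
    C ↦ BB

A->CA, B->C, C->BB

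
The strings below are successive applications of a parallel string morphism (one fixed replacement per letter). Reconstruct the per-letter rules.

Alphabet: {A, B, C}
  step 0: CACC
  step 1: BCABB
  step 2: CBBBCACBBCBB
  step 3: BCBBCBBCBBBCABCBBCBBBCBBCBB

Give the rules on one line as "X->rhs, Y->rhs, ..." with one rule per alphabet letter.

  step 2 ⇒ step 3: CBBBCACBBCBB ⇒ B·CBB·CBB·CBB·B·CA·B·CBB·CBB·B·CBB·CBB
    A ↦ CA
    B ↦ CBB
    C ↦ B

A->CA, B->CBB, C->B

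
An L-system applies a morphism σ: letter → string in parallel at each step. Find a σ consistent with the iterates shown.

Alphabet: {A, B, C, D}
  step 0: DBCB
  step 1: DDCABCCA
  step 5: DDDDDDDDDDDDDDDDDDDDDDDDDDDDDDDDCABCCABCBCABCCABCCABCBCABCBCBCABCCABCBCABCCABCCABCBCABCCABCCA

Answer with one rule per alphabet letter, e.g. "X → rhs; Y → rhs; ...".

  step 0 ⇒ step 1: DBCB ⇒ DD·CA·BC·CA
    B ↦ CA
    C ↦ BC
    D ↦ DD
    A ↦ B  (constrained at step 1)

A->B, B->CA, C->BC, D->DD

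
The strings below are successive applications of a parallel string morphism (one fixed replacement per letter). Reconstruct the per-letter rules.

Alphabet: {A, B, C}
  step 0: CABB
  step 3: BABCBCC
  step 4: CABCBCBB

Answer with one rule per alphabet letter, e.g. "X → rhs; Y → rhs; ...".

A->AB, B->C, C->B

  step 3 ⇒ step 4: BABCBCC ⇒ C·AB·C·B·C·B·B
    A ↦ AB
    B ↦ C
    C ↦ B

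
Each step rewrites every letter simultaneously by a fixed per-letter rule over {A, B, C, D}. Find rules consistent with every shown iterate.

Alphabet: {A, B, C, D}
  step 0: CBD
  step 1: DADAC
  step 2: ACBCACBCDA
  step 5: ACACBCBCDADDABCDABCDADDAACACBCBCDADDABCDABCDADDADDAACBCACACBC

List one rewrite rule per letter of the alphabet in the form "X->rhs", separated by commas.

A->BC, B->D, C->DA, D->AC

  step 1 ⇒ step 2: DADAC ⇒ AC·BC·AC·BC·DA
    A ↦ BC
    C ↦ DA
    D ↦ AC
  step 0 ⇒ step 1: CBD ⇒ DA·D·AC
    B ↦ D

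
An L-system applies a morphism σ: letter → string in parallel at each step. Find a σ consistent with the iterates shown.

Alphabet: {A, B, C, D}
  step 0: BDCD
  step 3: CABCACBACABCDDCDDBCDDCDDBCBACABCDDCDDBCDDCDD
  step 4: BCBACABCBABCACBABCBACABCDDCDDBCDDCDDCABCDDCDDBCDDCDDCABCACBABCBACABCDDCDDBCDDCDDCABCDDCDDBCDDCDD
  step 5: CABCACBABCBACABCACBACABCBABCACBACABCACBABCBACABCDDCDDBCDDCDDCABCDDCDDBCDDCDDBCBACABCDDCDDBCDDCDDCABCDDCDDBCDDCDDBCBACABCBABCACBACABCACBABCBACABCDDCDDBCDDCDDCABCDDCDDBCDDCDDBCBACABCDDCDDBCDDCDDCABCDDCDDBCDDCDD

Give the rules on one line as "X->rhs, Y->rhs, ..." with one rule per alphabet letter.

A->CBA, B->CA, C->B, D->CDD

  step 4 ⇒ step 5: BCBACABCBABCACBABCBACABCDDCDDBCDDCDDCABCDDCDDBCDDCDDCABCACBABCBACABCDDCDDBCDDCDDCABCDDCDDBCDDCDD ⇒ CA·B·CA·CBA·B·CBA·CA·B·CA·CBA·CA·B·CBA·B·CA·CBA·CA·B·CA·CBA·B·CBA·CA·B·CDD·CDD·B·CDD·CDD·CA·B·CDD·CDD·B·CDD·CDD·B·CBA·CA·B·CDD·CDD·B·CDD·CDD·CA·B·CDD·CDD·B·CDD·CDD·B·CBA·CA·B·CBA·B·CA·CBA·CA·B·CA·CBA·B·CBA·CA·B·CDD·CDD·B·CDD·CDD·CA·B·CDD·CDD·B·CDD·CDD·B·CBA·CA·B·CDD·CDD·B·CDD·CDD·CA·B·CDD·CDD·B·CDD·CDD
    A ↦ CBA
    B ↦ CA
    C ↦ B
    D ↦ CDD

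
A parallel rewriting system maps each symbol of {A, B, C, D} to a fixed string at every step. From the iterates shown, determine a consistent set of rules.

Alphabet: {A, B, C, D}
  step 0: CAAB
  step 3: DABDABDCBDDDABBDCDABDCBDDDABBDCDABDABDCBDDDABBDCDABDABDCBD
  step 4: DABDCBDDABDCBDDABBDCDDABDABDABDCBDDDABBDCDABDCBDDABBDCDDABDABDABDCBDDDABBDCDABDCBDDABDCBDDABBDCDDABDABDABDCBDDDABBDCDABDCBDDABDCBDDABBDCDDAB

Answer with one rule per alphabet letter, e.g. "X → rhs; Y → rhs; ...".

A->DCB, B->D, C->BDC, D->DAB

  step 3 ⇒ step 4: DABDABDCBDDDABBDCDABDCBDDDABBDCDABDABDCBDDDABBDCDABDABDCBD ⇒ DAB·DCB·D·DAB·DCB·D·DAB·BDC·D·DAB·DAB·DAB·DCB·D·D·DAB·BDC·DAB·DCB·D·DAB·BDC·D·DAB·DAB·DAB·DCB·D·D·DAB·BDC·DAB·DCB·D·DAB·DCB·D·DAB·BDC·D·DAB·DAB·DAB·DCB·D·D·DAB·BDC·DAB·DCB·D·DAB·DCB·D·DAB·BDC·D·DAB
    A ↦ DCB
    B ↦ D
    C ↦ BDC
    D ↦ DAB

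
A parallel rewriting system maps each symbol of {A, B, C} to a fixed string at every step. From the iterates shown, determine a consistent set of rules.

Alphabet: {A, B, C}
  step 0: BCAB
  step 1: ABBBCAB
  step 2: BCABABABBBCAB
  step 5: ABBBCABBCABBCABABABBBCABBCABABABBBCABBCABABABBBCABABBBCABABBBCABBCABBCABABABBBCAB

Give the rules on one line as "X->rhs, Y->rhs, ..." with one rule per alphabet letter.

A->BC, B->AB, C->B

  step 1 ⇒ step 2: ABBBCAB ⇒ BC·AB·AB·AB·B·BC·AB
    A ↦ BC
    B ↦ AB
    C ↦ B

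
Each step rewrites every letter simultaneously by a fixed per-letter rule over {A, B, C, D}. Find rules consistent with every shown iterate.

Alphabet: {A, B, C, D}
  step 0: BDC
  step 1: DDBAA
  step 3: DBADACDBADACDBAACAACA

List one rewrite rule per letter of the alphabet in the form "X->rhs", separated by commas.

A->AC, B->D, C->A, D->DBA

  step 0 ⇒ step 1: BDC ⇒ D·DBA·A
    B ↦ D
    C ↦ A
    D ↦ DBA
    A ↦ AC  (constrained at step 1)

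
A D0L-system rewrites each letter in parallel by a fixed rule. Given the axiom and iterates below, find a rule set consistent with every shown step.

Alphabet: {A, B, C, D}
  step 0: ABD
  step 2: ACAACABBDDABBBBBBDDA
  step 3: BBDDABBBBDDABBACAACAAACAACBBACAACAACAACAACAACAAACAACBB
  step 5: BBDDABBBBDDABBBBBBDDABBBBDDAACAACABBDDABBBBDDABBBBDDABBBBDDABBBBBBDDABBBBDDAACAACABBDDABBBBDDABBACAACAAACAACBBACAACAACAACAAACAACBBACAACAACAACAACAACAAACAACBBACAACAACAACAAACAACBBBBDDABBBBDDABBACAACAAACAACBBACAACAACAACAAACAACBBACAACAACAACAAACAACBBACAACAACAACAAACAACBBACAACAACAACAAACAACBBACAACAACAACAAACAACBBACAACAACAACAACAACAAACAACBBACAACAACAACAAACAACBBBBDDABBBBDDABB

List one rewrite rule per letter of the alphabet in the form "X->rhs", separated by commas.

  step 2 ⇒ step 3: ACAACABBDDABBBBBBDDA ⇒ BB·DDA·BB·BB·DDA·BB·ACA·ACA·AAC·AAC·BB·ACA·ACA·ACA·ACA·ACA·ACA·AAC·AAC·BB
    A ↦ BB
    B ↦ ACA
    C ↦ DDA
    D ↦ AAC

A->BB, B->ACA, C->DDA, D->AAC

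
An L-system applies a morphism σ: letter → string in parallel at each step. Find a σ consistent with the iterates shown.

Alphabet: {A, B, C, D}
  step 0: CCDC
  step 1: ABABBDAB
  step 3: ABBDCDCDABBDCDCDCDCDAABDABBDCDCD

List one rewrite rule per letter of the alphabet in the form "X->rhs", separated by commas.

  step 0 ⇒ step 1: CCDC ⇒ AB·AB·BD·AB
    C ↦ AB
    D ↦ BD
    A ↦ CD  (constrained at step 1)
    B ↦ AA  (constrained at step 1)

A->CD, B->AA, C->AB, D->BD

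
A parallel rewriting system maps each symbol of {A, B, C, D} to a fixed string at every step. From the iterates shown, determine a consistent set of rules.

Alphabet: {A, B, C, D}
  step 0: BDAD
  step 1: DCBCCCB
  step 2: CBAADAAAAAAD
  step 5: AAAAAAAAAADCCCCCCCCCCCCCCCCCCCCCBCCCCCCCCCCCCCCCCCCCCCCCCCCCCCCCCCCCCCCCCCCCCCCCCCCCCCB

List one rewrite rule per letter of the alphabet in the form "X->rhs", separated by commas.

  step 1 ⇒ step 2: DCBCCCB ⇒ CB·AA·D·AA·AA·AA·D
    B ↦ D
    C ↦ AA
    D ↦ CB
  step 0 ⇒ step 1: BDAD ⇒ D·CB·CC·CB
    A ↦ CC

A->CC, B->D, C->AA, D->CB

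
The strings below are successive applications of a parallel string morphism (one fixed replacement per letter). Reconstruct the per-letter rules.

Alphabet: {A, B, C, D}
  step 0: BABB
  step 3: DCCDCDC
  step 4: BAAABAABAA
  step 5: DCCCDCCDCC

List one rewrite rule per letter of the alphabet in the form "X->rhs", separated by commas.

  step 4 ⇒ step 5: BAAABAABAA ⇒ D·C·C·C·D·C·C·D·C·C
    A ↦ C
    B ↦ D
  step 3 ⇒ step 4: DCCDCDC ⇒ BA·A·A·BA·A·BA·A
    C ↦ A
  step 3 ⇒ step 4: DCCDCDC ⇒ BA·A·A·BA·A·BA·A
    D ↦ BA

A->C, B->D, C->A, D->BA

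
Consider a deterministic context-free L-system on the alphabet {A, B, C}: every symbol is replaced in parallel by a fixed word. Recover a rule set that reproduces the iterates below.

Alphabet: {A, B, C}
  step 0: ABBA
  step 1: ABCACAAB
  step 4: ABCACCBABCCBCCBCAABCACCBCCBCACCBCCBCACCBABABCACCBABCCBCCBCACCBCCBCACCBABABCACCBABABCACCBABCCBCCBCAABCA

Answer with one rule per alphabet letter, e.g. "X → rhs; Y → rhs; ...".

A->AB, B->CA, C->CCB

  step 0 ⇒ step 1: ABBA ⇒ AB·CA·CA·AB
    A ↦ AB
    B ↦ CA
    C ↦ CCB  (constrained at step 1)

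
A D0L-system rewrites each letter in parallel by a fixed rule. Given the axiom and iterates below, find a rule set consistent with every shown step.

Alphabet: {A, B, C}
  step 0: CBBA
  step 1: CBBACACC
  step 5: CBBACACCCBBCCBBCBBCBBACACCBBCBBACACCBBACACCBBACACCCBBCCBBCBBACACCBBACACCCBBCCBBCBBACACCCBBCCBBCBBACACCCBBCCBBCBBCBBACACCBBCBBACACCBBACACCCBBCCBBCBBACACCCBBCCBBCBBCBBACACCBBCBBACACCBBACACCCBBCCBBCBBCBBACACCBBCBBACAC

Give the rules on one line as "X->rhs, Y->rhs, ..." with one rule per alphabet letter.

A->C, B->AC, C->CBB

  step 0 ⇒ step 1: CBBA ⇒ CBB·AC·AC·C
    A ↦ C
    B ↦ AC
    C ↦ CBB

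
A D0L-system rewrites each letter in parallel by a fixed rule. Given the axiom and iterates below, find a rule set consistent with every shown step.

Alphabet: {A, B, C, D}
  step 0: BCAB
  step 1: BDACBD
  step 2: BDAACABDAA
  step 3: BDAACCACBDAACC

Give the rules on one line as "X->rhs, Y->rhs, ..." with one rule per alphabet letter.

A->C, B->BD, C->A, D->AA

  step 2 ⇒ step 3: BDAACABDAA ⇒ BD·AA·C·C·A·C·BD·AA·C·C
    A ↦ C
    B ↦ BD
    C ↦ A
    D ↦ AA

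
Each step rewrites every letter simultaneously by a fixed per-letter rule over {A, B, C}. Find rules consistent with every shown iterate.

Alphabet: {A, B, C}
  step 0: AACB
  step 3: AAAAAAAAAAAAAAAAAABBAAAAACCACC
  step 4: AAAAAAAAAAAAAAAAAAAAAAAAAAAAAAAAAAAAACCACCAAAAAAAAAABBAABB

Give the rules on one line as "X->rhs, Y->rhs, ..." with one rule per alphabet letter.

  step 3 ⇒ step 4: AAAAAAAAAAAAAAAAAABBAAAAACCACC ⇒ AA·AA·AA·AA·AA·AA·AA·AA·AA·AA·AA·AA·AA·AA·AA·AA·AA·AA·ACC·ACC·AA·AA·AA·AA·AA·B·B·AA·B·B
    A ↦ AA
    B ↦ ACC
    C ↦ B

A->AA, B->ACC, C->B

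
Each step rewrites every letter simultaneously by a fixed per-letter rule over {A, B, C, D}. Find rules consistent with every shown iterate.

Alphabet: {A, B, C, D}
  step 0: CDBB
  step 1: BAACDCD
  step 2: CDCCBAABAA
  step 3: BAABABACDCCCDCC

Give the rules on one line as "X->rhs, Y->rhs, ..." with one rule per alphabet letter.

  step 2 ⇒ step 3: CDCCBAABAA ⇒ BA·A·BA·BA·CD·C·C·CD·C·C
    A ↦ C
    B ↦ CD
    C ↦ BA
    D ↦ A

A->C, B->CD, C->BA, D->A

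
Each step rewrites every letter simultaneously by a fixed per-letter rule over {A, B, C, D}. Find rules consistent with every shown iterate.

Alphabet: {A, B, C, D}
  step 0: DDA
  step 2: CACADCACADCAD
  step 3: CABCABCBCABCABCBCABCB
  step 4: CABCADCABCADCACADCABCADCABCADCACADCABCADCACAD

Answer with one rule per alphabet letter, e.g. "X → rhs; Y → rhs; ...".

A->B, B->CAD, C->CA, D->CB

  step 3 ⇒ step 4: CABCABCBCABCABCBCABCB ⇒ CA·B·CAD·CA·B·CAD·CA·CAD·CA·B·CAD·CA·B·CAD·CA·CAD·CA·B·CAD·CA·CAD
    A ↦ B
    B ↦ CAD
    C ↦ CA
  step 2 ⇒ step 3: CACADCACADCAD ⇒ CA·B·CA·B·CB·CA·B·CA·B·CB·CA·B·CB
    D ↦ CB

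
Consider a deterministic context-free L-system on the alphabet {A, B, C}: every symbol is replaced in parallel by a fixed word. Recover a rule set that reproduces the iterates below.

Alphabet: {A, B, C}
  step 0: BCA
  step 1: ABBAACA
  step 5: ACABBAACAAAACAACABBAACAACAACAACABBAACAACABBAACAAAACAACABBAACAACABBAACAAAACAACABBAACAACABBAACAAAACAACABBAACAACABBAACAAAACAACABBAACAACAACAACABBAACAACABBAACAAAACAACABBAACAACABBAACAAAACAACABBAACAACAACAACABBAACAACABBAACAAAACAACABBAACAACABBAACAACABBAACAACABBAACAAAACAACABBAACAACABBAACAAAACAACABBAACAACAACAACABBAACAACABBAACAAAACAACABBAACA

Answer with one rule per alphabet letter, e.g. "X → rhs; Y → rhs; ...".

  step 0 ⇒ step 1: BCA ⇒ A·BBA·ACA
    A ↦ ACA
    B ↦ A
    C ↦ BBA

A->ACA, B->A, C->BBA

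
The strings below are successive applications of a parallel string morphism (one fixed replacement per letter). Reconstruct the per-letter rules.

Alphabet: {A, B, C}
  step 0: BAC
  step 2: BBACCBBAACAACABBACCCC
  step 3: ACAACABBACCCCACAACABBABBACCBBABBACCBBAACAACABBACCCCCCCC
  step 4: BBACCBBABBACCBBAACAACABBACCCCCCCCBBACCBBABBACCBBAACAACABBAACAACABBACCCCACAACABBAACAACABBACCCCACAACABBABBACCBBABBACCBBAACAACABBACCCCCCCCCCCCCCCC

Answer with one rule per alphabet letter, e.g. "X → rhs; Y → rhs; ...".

  step 3 ⇒ step 4: ACAACABBACCCCACAACABBABBACCBBABBACCBBAACAACABBACCCCCCCC ⇒ BBA·CC·BBA·BBA·CC·BBA·ACA·ACA·BBA·CC·CC·CC·CC·BBA·CC·BBA·BBA·CC·BBA·ACA·ACA·BBA·ACA·ACA·BBA·CC·CC·ACA·ACA·BBA·ACA·ACA·BBA·CC·CC·ACA·ACA·BBA·BBA·CC·BBA·BBA·CC·BBA·ACA·ACA·BBA·CC·CC·CC·CC·CC·CC·CC·CC
    A ↦ BBA
    B ↦ ACA
    C ↦ CC

A->BBA, B->ACA, C->CC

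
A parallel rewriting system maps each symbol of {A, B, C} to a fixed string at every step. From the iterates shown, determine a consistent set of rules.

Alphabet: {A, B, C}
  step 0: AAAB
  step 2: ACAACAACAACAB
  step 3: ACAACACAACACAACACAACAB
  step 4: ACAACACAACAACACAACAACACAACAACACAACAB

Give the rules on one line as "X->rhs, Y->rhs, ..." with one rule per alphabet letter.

A->AC, B->AB, C->A

  step 3 ⇒ step 4: ACAACACAACACAACACAACAB ⇒ AC·A·AC·AC·A·AC·A·AC·AC·A·AC·A·AC·AC·A·AC·A·AC·AC·A·AC·AB
    A ↦ AC
    B ↦ AB
    C ↦ A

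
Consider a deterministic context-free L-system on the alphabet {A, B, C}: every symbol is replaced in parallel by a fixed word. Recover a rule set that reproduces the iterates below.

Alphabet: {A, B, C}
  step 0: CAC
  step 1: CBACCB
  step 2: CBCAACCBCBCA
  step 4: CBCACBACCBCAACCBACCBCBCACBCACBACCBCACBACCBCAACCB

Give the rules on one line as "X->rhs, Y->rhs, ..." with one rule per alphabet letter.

A->AC, B->CA, C->CB

  step 1 ⇒ step 2: CBACCB ⇒ CB·CA·AC·CB·CB·CA
    A ↦ AC
    B ↦ CA
    C ↦ CB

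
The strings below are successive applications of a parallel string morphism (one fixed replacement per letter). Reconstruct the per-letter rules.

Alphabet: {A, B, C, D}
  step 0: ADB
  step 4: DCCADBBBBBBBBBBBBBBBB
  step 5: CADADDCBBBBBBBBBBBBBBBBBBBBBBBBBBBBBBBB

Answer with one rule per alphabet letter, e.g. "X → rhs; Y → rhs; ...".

  step 4 ⇒ step 5: DCCADBBBBBBBBBBBBBBBB ⇒ C·AD·AD·D·C·BB·BB·BB·BB·BB·BB·BB·BB·BB·BB·BB·BB·BB·BB·BB·BB
    A ↦ D
    B ↦ BB
    C ↦ AD
    D ↦ C

A->D, B->BB, C->AD, D->C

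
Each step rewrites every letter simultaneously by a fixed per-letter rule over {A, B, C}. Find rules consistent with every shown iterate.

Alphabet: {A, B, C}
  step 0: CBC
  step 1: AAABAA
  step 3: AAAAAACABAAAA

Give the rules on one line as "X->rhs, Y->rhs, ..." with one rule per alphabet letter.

  step 0 ⇒ step 1: CBC ⇒ AA·AB·AA
    B ↦ AB
    C ↦ AA
    A ↦ C  (constrained at step 1)

A->C, B->AB, C->AA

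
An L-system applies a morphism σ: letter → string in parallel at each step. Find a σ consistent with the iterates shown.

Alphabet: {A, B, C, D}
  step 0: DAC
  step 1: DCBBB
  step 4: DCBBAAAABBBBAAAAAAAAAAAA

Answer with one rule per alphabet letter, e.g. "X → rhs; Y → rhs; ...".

A->B, B->AA, C->BB, D->DC

  step 0 ⇒ step 1: DAC ⇒ DC·B·BB
    A ↦ B
    C ↦ BB
    D ↦ DC
    B ↦ AA  (constrained at step 1)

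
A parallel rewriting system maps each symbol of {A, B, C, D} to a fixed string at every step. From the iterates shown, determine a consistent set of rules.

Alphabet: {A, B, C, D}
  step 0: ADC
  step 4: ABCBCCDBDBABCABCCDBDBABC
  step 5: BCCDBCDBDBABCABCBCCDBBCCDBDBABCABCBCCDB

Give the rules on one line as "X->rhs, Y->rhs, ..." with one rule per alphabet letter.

A->BC, B->C, C->DB, D->AB

  step 4 ⇒ step 5: ABCBCCDBDBABCABCCDBDBABC ⇒ BC·C·DB·C·DB·DB·AB·C·AB·C·BC·C·DB·BC·C·DB·DB·AB·C·AB·C·BC·C·DB
    A ↦ BC
    B ↦ C
    C ↦ DB
    D ↦ AB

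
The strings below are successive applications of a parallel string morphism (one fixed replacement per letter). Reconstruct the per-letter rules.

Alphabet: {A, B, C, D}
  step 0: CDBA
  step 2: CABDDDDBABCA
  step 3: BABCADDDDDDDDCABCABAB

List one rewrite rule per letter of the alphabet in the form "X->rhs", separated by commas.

  step 2 ⇒ step 3: CABDDDDBABCA ⇒ BA·B·CA·DD·DD·DD·DD·CA·B·CA·BA·B
    A ↦ B
    B ↦ CA
    C ↦ BA
    D ↦ DD

A->B, B->CA, C->BA, D->DD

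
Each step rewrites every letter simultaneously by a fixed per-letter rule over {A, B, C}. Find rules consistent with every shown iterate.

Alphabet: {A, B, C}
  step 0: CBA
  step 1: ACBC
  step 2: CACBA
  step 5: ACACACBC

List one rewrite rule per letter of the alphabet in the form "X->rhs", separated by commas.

  step 1 ⇒ step 2: ACBC ⇒ C·A·CB·A
    A ↦ C
    B ↦ CB
    C ↦ A

A->C, B->CB, C->A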